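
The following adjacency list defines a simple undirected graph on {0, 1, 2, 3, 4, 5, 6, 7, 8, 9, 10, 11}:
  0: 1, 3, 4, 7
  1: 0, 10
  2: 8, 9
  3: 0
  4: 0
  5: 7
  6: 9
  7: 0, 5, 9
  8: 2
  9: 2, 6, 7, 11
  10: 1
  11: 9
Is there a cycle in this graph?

|V| = 12, |E| = 11, number of components = 1.
Since 11 = 12 - 1, the graph is a forest and contains no cycle.

No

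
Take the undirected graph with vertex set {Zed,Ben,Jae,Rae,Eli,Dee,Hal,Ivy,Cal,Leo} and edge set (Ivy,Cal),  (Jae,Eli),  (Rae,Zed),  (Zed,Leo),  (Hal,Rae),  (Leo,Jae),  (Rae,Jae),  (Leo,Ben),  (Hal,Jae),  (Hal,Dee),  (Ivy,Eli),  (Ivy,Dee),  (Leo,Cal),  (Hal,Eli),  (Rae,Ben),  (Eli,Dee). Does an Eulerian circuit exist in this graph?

Degrees: Zed:2, Ben:2, Jae:4, Rae:4, Eli:4, Dee:3, Hal:4, Ivy:3, Cal:2, Leo:4
Dee, Ivy have odd degree; an Eulerian circuit needs every degree to be even, so none exists.

No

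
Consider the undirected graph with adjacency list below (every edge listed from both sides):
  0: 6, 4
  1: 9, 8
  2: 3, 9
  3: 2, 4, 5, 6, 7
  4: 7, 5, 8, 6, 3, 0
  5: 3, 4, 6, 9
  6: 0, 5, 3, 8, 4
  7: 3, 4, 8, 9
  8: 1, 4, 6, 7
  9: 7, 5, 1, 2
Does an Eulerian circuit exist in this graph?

No

Degrees: 0:2, 1:2, 2:2, 3:5, 4:6, 5:4, 6:5, 7:4, 8:4, 9:4
3, 6 have odd degree; an Eulerian circuit needs every degree to be even, so none exists.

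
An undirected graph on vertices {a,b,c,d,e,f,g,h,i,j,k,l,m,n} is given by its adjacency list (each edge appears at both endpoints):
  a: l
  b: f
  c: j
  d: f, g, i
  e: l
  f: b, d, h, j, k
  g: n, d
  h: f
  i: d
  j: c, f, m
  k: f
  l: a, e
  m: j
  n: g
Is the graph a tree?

No

|V| = 14, |E| = 12.
It splits into 2 components, so it cannot be a tree.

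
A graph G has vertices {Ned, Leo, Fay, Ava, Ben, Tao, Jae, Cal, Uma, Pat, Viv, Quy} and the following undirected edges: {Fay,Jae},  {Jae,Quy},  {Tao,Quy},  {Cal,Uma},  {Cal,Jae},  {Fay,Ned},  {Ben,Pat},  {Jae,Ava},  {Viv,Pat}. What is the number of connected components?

3

Component: {Leo}
Component: {Ben, Pat, Viv}
Component: {Ned, Fay, Ava, Tao, Jae, Cal, Uma, Quy}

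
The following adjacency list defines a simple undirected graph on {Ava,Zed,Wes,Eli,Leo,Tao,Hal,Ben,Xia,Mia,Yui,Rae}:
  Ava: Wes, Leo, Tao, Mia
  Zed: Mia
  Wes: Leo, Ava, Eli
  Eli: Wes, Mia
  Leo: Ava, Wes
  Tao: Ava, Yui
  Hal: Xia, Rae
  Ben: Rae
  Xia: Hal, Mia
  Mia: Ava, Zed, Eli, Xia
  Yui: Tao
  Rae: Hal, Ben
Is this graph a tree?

No

|V| = 12, |E| = 13.
Connected but with 13 > 11 edges, so it has a cycle and is not a tree.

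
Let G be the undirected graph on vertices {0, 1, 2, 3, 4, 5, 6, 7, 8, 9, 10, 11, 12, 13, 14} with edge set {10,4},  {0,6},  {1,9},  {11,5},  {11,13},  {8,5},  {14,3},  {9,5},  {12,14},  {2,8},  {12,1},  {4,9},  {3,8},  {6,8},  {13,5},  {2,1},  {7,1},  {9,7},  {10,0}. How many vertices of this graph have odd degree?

Degrees: 0:2, 1:4, 2:2, 3:2, 4:2, 5:4, 6:2, 7:2, 8:4, 9:4, 10:2, 11:2, 12:2, 13:2, 14:2
Odd-degree vertices: none.

0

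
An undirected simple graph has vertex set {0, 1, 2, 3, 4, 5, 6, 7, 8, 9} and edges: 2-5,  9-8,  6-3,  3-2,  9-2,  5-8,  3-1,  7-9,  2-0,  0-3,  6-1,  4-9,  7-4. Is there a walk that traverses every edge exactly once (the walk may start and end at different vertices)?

Degrees: 0:2, 1:2, 2:4, 3:4, 4:2, 5:2, 6:2, 7:2, 8:2, 9:4
Odd-degree vertices: none (0 total).
The non-isolated vertices are connected and exactly 0 have odd degree, so an Eulerian trail exists.

Yes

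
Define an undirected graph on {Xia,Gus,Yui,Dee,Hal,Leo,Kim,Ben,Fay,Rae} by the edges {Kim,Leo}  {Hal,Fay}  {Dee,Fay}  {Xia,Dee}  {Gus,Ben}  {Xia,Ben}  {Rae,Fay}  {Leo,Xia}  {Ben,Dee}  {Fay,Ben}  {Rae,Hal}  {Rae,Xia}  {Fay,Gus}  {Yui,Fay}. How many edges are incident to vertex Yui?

Neighbors of Yui: Fay.

1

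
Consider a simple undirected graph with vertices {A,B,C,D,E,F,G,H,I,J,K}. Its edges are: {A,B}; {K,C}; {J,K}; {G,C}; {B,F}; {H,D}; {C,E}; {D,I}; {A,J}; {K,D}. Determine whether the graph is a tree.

The graph has 11 vertices and 10 edges.
It is connected with exactly 10 edges, hence acyclic — it is a tree.

Yes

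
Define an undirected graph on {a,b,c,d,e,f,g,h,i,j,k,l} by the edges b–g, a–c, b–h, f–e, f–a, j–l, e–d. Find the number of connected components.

5

Component: {i}
Component: {k}
Component: {j, l}
Component: {b, g, h}
Component: {a, c, d, e, f}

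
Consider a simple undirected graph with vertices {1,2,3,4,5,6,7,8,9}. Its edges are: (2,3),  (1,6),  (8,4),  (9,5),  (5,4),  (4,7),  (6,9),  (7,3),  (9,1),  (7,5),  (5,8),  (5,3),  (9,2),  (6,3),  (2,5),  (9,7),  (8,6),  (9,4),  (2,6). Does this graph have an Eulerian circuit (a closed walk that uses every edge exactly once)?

No

Degrees: 1:2, 2:4, 3:4, 4:4, 5:6, 6:5, 7:4, 8:3, 9:6
Vertices with odd degree: 6, 8. An Eulerian circuit requires all degrees even.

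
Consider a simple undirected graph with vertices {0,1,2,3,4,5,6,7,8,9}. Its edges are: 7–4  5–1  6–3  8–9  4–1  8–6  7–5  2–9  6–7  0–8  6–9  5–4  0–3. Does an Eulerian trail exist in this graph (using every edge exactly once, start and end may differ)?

Degrees: 0:2, 1:2, 2:1, 3:2, 4:3, 5:3, 6:4, 7:3, 8:3, 9:3
Odd-degree vertices: 2, 4, 5, 7, 8, 9 (6 total).
With 6 odd-degree vertices (more than two), no single trail can use every edge.

No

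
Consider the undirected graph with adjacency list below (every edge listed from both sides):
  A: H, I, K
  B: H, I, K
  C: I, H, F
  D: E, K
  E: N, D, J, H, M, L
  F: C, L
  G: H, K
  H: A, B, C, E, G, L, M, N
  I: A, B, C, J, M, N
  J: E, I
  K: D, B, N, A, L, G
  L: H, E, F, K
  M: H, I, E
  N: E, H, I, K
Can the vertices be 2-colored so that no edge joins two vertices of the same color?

No

H-E-N-H is an odd cycle (length 3), and a bipartite graph can contain only even cycles.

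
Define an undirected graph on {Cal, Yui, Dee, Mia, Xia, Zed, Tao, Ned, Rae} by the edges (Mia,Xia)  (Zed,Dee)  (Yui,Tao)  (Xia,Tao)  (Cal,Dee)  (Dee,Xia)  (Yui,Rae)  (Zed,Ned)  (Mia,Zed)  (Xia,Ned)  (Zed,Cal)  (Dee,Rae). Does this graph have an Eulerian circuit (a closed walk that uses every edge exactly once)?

Yes

Degrees: Cal:2, Yui:2, Dee:4, Mia:2, Xia:4, Zed:4, Tao:2, Ned:2, Rae:2
Every vertex has even degree and the edges form a single connected piece, so an Eulerian circuit exists.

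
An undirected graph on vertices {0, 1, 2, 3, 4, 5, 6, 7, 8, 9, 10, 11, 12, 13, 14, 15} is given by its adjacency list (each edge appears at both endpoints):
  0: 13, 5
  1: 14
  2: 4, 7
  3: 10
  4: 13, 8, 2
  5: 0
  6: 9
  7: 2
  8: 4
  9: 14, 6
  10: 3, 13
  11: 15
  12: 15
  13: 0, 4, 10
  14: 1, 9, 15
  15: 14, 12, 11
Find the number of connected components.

2

Component: {1, 6, 9, 11, 12, 14, 15}
Component: {0, 2, 3, 4, 5, 7, 8, 10, 13}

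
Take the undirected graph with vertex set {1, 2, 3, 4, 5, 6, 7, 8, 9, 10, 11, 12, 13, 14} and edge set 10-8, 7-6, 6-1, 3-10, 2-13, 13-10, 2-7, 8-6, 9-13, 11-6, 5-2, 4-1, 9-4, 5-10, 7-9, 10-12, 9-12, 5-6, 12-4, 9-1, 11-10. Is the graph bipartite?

9-4-1-9 is an odd cycle (length 3), and a bipartite graph can contain only even cycles.

No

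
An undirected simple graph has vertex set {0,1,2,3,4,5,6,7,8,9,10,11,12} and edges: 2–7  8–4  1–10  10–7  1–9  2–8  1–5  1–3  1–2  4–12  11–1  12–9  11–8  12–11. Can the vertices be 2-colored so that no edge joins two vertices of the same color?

Yes

Partition the vertices as {0, 2, 3, 4, 5, 6, 9, 10, 11} vs {1, 7, 8, 12}. Each listed edge has one endpoint in each part, so the graph is bipartite.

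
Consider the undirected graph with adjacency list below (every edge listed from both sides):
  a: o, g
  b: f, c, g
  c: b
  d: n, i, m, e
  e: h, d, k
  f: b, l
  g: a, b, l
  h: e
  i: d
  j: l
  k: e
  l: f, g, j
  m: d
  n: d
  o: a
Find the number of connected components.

2

Component: {d, e, h, i, k, m, n}
Component: {a, b, c, f, g, j, l, o}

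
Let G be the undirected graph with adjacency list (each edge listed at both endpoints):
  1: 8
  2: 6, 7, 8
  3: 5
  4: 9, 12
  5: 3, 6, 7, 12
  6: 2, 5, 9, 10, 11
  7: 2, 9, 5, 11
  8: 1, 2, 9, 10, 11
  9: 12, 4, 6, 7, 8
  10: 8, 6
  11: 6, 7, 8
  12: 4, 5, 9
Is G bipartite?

9-4-12-9 is an odd cycle (length 3), and a bipartite graph can contain only even cycles.

No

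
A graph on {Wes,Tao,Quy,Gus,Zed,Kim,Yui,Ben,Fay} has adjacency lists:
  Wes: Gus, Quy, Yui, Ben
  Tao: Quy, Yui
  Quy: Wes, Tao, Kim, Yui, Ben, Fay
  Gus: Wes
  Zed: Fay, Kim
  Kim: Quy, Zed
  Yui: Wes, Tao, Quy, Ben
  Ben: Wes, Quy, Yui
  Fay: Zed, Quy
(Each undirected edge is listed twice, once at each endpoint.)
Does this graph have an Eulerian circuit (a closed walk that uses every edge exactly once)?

Degrees: Wes:4, Tao:2, Quy:6, Gus:1, Zed:2, Kim:2, Yui:4, Ben:3, Fay:2
Vertices with odd degree: Gus, Ben. An Eulerian circuit requires all degrees even.

No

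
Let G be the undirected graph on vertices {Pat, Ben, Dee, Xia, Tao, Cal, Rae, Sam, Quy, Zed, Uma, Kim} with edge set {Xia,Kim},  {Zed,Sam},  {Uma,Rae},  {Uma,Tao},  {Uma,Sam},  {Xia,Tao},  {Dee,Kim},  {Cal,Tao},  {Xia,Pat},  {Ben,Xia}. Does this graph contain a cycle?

No

The graph has 12 vertices, 10 edges, and 2 connected components.
Since 10 = 12 - 2, the graph is a forest and contains no cycle.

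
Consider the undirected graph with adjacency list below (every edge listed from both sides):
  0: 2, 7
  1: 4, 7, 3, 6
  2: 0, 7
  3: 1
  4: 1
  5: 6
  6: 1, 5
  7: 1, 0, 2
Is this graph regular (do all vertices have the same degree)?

Degrees: 0:2, 1:4, 2:2, 3:1, 4:1, 5:1, 6:2, 7:3
Vertex 3 has degree 1 while 1 has degree 4, so the graph is not regular.

No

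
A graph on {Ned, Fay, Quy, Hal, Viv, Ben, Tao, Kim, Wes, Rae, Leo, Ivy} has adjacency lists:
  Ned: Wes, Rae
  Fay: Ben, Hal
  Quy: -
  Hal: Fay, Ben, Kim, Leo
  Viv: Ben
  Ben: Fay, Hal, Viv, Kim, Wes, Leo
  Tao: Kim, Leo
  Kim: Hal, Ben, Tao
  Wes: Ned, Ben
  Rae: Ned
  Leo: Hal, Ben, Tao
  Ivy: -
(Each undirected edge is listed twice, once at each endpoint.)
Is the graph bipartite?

No

Ben-Hal-Leo-Ben is an odd cycle (length 3), and a bipartite graph can contain only even cycles.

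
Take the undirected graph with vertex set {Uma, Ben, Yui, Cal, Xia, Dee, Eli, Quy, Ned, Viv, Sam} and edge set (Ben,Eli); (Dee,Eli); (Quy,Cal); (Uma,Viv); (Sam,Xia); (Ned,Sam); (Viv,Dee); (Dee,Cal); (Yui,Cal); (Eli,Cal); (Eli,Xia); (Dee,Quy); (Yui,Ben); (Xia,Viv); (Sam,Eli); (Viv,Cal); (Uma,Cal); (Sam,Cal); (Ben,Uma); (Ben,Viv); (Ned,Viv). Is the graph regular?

No

Degrees: Uma:3, Ben:4, Yui:2, Cal:7, Xia:3, Dee:4, Eli:5, Quy:2, Ned:2, Viv:6, Sam:4
Vertex Yui has degree 2 while Cal has degree 7, so the graph is not regular.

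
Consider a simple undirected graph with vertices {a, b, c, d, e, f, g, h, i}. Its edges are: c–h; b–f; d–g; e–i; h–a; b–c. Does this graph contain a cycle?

No

The graph has 9 vertices, 6 edges, and 3 connected components.
A forest on 9 vertices with 3 components has exactly 6 edges, which matches — so no cycle.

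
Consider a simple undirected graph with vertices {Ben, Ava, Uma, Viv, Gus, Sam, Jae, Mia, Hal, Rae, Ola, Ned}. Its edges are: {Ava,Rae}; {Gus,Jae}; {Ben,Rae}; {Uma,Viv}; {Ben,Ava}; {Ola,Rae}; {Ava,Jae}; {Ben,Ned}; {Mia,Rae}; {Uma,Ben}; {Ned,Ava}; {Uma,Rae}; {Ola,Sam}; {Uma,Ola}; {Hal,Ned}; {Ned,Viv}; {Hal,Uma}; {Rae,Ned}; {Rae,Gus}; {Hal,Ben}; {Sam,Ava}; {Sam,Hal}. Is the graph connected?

Starting from Ben and exploring outward reaches every vertex (Ben, Rae, Ava, Uma, Ned, Hal, Mia, Ola, Gus, Jae, Sam, Viv); the graph is connected.

Yes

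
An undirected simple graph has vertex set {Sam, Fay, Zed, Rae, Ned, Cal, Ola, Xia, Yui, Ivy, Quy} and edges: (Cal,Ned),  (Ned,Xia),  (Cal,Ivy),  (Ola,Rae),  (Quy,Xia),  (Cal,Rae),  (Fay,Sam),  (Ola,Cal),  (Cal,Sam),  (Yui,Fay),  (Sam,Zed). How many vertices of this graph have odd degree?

6

Degrees: Sam:3, Fay:2, Zed:1, Rae:2, Ned:2, Cal:5, Ola:2, Xia:2, Yui:1, Ivy:1, Quy:1
Odd-degree vertices: Sam, Zed, Cal, Yui, Ivy, Quy.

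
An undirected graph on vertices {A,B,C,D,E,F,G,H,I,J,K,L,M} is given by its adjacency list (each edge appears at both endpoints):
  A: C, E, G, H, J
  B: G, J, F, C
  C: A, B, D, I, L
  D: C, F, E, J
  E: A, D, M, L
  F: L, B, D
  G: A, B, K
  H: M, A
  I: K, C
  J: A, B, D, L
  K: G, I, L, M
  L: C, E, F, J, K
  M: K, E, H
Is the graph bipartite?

No

The cycle K-G-A-H-M-K has length 5, which is odd, so the graph is not bipartite.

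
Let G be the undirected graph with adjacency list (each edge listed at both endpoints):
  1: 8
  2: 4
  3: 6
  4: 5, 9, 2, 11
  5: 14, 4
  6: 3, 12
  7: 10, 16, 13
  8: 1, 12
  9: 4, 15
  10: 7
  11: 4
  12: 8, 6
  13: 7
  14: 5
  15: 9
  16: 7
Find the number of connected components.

Component: {7, 10, 13, 16}
Component: {1, 3, 6, 8, 12}
Component: {2, 4, 5, 9, 11, 14, 15}

3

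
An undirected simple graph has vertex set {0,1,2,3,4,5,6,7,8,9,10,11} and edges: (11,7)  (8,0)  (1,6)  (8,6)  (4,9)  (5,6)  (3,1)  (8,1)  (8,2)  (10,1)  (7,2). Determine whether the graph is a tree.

The graph has 12 vertices and 11 edges.
It is not connected, so it is not a tree.

No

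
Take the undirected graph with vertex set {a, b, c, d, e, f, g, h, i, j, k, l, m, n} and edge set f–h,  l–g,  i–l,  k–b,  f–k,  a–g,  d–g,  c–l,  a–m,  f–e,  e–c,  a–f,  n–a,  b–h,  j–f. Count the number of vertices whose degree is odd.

8

Degrees: a:4, b:2, c:2, d:1, e:2, f:5, g:3, h:2, i:1, j:1, k:2, l:3, m:1, n:1
Odd-degree vertices: d, f, g, i, j, l, m, n.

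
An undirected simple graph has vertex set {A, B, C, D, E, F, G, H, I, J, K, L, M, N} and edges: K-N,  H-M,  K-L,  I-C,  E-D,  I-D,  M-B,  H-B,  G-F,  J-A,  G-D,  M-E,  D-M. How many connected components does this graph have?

Component: {A, J}
Component: {K, L, N}
Component: {B, C, D, E, F, G, H, I, M}

3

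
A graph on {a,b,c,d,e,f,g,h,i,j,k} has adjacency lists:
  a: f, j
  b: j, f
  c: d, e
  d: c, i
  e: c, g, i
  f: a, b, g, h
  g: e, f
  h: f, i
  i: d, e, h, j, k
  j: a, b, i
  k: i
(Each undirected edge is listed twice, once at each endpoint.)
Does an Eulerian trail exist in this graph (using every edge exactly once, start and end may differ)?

No

Degrees: a:2, b:2, c:2, d:2, e:3, f:4, g:2, h:2, i:5, j:3, k:1
Odd-degree vertices: e, i, j, k (4 total).
An Eulerian trail requires 0 or 2 odd-degree vertices; here there are 4.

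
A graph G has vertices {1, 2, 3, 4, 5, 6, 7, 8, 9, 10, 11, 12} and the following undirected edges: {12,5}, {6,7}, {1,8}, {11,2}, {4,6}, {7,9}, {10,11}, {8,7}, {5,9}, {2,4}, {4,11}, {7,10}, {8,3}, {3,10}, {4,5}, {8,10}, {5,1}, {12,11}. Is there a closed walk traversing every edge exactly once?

Yes

Degrees: 1:2, 2:2, 3:2, 4:4, 5:4, 6:2, 7:4, 8:4, 9:2, 10:4, 11:4, 12:2
Every vertex has even degree and the edges form a single connected piece, so an Eulerian circuit exists.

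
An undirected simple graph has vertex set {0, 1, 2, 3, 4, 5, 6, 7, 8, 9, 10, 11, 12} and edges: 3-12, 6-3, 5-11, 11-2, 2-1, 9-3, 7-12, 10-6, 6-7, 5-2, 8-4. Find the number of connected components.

4

Component: {0}
Component: {4, 8}
Component: {1, 2, 5, 11}
Component: {3, 6, 7, 9, 10, 12}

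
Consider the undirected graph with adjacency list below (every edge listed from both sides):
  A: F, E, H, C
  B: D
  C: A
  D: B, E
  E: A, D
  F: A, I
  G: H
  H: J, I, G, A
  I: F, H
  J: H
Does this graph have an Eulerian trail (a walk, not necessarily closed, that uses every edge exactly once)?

No

Degrees: A:4, B:1, C:1, D:2, E:2, F:2, G:1, H:4, I:2, J:1
Odd-degree vertices: B, C, G, J (4 total).
With 4 odd-degree vertices (more than two), no single trail can use every edge.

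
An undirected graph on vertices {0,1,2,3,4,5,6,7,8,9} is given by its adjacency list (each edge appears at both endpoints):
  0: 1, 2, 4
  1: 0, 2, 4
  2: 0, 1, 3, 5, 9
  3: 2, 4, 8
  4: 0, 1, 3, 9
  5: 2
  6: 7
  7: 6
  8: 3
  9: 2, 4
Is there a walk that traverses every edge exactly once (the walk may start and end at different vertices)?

No

Degrees: 0:3, 1:3, 2:5, 3:3, 4:4, 5:1, 6:1, 7:1, 8:1, 9:2
Odd-degree vertices: 0, 1, 2, 3, 5, 6, 7, 8 (8 total).
An Eulerian trail requires 0 or 2 odd-degree vertices; here there are 8.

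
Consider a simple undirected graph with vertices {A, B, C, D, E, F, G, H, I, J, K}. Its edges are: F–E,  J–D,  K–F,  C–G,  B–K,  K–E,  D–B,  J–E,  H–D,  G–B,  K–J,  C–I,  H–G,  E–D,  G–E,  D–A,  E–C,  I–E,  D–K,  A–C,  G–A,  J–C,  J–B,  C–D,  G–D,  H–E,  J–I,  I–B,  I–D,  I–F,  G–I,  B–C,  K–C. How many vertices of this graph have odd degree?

6

Degrees: A:3, B:6, C:8, D:9, E:8, F:3, G:7, H:3, I:7, J:6, K:6
Odd-degree vertices: A, D, F, G, H, I.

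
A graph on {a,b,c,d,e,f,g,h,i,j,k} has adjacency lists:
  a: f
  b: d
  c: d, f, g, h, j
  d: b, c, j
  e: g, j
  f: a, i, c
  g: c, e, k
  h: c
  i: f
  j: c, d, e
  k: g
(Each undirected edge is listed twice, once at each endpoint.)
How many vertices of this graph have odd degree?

Degrees: a:1, b:1, c:5, d:3, e:2, f:3, g:3, h:1, i:1, j:3, k:1
Odd-degree vertices: a, b, c, d, f, g, h, i, j, k.

10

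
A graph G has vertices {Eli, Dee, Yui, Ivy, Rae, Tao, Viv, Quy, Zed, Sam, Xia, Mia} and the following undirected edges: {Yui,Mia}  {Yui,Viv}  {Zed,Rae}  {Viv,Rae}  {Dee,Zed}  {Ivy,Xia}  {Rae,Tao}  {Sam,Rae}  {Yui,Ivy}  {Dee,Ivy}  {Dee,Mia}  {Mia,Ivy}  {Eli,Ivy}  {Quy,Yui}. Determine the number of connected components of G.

Component: {Eli, Dee, Yui, Ivy, Rae, Tao, Viv, Quy, Zed, Sam, Xia, Mia}

1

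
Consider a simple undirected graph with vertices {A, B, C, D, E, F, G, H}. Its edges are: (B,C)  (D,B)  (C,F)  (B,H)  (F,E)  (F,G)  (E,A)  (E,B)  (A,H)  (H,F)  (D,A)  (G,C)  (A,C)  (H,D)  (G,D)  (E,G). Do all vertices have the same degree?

Yes

Degrees: A:4, B:4, C:4, D:4, E:4, F:4, G:4, H:4
All degrees equal 4; the graph is regular.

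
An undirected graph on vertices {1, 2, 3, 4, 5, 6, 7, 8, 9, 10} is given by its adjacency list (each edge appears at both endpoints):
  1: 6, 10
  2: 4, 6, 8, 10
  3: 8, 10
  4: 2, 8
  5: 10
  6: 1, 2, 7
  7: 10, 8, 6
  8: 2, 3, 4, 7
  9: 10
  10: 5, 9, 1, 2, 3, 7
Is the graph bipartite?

8-4-2-8 is an odd cycle (length 3), and a bipartite graph can contain only even cycles.

No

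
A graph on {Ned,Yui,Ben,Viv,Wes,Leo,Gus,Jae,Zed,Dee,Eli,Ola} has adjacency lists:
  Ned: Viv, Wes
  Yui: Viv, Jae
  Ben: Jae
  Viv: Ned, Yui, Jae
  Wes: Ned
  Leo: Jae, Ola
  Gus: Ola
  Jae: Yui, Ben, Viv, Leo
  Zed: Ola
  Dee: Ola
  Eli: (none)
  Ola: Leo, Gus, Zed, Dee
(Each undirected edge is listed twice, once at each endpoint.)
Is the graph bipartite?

No

The cycle Yui-Viv-Jae-Yui has length 3, which is odd, so the graph is not bipartite.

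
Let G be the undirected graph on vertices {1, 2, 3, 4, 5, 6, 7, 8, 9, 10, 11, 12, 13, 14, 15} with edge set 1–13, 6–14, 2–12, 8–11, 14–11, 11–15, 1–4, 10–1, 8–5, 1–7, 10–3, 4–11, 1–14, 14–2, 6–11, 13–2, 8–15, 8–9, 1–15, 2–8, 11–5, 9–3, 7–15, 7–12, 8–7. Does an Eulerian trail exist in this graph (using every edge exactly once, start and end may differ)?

Yes

Degrees: 1:6, 2:4, 3:2, 4:2, 5:2, 6:2, 7:4, 8:6, 9:2, 10:2, 11:6, 12:2, 13:2, 14:4, 15:4
Odd-degree vertices: none (0 total).
With 0 odd-degree vertices and all edges in one connected piece, an Eulerian trail exists.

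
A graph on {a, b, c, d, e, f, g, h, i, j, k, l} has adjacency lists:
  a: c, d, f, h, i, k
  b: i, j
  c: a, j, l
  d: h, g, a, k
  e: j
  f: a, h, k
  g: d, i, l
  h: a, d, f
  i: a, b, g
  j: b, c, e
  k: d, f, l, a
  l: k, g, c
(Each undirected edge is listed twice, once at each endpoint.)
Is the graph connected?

Starting from a and exploring outward reaches every vertex (a, d, c, k, h, i, f, g, j, l, b, e); the graph is connected.

Yes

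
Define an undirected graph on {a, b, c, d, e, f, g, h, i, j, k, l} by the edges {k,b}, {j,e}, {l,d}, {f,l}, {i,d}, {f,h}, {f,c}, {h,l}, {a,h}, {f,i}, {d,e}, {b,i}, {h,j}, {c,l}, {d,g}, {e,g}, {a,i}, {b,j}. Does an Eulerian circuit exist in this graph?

Degrees: a:2, b:3, c:2, d:4, e:3, f:4, g:2, h:4, i:4, j:3, k:1, l:4
Vertices with odd degree: b, e, j, k. An Eulerian circuit requires all degrees even.

No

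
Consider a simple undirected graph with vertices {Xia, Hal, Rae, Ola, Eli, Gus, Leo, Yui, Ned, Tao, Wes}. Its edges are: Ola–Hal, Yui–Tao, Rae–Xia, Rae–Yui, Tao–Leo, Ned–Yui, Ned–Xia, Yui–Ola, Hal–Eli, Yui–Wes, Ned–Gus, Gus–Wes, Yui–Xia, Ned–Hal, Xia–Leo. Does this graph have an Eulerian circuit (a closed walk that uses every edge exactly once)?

No

Degrees: Xia:4, Hal:3, Rae:2, Ola:2, Eli:1, Gus:2, Leo:2, Yui:6, Ned:4, Tao:2, Wes:2
Vertices with odd degree: Hal, Eli. An Eulerian circuit requires all degrees even.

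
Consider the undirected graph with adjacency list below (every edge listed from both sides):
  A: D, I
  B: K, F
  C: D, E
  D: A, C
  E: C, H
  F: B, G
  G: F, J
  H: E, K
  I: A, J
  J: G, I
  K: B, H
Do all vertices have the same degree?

Yes

Degrees: A:2, B:2, C:2, D:2, E:2, F:2, G:2, H:2, I:2, J:2, K:2
Every vertex has degree 2, so the graph is 2-regular.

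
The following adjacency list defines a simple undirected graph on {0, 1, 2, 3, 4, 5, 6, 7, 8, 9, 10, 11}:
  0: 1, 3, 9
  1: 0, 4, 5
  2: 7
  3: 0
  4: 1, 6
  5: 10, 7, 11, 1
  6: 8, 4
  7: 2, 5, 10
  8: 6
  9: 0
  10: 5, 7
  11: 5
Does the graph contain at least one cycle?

|V| = 12, |E| = 12, number of components = 1.
One cycle is 5-7-10-5.

Yes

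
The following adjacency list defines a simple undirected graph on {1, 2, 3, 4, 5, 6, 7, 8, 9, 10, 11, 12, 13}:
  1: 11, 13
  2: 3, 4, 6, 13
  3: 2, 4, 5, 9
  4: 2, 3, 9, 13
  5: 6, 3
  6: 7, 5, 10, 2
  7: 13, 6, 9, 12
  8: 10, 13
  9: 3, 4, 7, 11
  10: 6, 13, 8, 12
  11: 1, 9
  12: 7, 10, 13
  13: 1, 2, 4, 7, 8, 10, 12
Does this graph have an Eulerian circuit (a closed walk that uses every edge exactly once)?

Degrees: 1:2, 2:4, 3:4, 4:4, 5:2, 6:4, 7:4, 8:2, 9:4, 10:4, 11:2, 12:3, 13:7
Vertices with odd degree: 12, 13. An Eulerian circuit requires all degrees even.

No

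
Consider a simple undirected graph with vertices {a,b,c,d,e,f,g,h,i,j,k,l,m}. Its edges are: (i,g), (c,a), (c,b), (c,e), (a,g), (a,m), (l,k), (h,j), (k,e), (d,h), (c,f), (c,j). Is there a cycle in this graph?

No

|V| = 13, |E| = 12, number of components = 1.
A forest on 13 vertices with 1 component has exactly 12 edges, which matches — so no cycle.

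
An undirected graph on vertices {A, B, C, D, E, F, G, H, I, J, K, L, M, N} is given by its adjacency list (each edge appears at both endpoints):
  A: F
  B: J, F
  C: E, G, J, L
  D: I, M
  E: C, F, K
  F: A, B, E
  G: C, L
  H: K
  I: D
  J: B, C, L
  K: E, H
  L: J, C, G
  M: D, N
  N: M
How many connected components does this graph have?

Component: {D, I, M, N}
Component: {A, B, C, E, F, G, H, J, K, L}

2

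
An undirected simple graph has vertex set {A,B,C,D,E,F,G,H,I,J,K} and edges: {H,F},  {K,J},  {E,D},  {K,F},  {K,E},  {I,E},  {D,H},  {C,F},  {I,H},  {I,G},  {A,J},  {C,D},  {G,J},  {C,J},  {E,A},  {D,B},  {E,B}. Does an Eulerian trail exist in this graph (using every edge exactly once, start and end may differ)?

No

Degrees: A:2, B:2, C:3, D:4, E:5, F:3, G:2, H:3, I:3, J:4, K:3
Odd-degree vertices: C, E, F, H, I, K (6 total).
With 6 odd-degree vertices (more than two), no single trail can use every edge.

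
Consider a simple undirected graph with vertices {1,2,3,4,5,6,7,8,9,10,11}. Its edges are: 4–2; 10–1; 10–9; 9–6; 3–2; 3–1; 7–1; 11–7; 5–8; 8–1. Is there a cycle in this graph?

No

The graph has 11 vertices, 10 edges, and 1 connected component.
Since 10 = 11 - 1, the graph is a forest and contains no cycle.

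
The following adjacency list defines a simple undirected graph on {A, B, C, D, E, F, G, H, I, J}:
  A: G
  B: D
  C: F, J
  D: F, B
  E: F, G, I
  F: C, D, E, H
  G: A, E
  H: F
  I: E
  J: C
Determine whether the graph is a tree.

Yes

The graph has 10 vertices and 9 edges.
Connected and |E| = |V| - 1, which characterizes a tree.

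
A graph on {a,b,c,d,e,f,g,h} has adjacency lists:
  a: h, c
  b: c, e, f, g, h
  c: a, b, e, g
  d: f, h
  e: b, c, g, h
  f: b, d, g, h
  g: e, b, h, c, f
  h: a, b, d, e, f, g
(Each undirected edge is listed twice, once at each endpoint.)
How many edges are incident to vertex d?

Neighbors of d: f, h.

2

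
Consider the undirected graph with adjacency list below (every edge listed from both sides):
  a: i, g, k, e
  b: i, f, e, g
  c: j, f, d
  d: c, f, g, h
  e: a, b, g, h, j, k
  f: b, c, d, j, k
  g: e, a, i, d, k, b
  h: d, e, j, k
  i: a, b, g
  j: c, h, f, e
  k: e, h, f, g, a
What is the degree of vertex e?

Neighbors of e: a, b, g, h, j, k.

6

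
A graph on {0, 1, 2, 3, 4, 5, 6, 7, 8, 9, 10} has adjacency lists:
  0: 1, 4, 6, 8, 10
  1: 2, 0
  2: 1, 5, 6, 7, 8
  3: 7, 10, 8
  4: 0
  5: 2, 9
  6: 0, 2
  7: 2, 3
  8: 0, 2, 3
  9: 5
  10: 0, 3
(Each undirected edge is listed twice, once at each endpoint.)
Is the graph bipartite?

Yes

Partition the vertices as {1, 4, 5, 6, 7, 8, 10} vs {0, 2, 3, 9}. Each listed edge has one endpoint in each part, so the graph is bipartite.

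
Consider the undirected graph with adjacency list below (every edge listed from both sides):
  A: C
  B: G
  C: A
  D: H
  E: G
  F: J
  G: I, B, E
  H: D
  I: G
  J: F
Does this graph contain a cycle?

No

|V| = 10, |E| = 6, number of components = 4.
Since 6 = 10 - 4, the graph is a forest and contains no cycle.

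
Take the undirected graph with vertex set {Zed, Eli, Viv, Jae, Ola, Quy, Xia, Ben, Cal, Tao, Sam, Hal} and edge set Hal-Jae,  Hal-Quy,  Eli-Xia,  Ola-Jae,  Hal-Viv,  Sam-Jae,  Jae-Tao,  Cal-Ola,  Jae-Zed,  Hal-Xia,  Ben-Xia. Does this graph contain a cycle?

No

The graph has 12 vertices, 11 edges, and 1 connected component.
Since 11 = 12 - 1, the graph is a forest and contains no cycle.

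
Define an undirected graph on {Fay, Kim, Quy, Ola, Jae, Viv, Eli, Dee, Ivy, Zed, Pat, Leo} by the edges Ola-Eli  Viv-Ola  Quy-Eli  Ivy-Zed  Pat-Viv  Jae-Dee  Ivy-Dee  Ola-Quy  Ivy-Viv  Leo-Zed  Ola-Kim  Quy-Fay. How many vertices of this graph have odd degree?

Degrees: Fay:1, Kim:1, Quy:3, Ola:4, Jae:1, Viv:3, Eli:2, Dee:2, Ivy:3, Zed:2, Pat:1, Leo:1
Odd-degree vertices: Fay, Kim, Quy, Jae, Viv, Ivy, Pat, Leo.

8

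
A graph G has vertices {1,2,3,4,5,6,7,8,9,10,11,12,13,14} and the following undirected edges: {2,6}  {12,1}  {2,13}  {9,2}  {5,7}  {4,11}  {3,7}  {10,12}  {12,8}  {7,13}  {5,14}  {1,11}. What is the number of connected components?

2

Component: {1, 4, 8, 10, 11, 12}
Component: {2, 3, 5, 6, 7, 9, 13, 14}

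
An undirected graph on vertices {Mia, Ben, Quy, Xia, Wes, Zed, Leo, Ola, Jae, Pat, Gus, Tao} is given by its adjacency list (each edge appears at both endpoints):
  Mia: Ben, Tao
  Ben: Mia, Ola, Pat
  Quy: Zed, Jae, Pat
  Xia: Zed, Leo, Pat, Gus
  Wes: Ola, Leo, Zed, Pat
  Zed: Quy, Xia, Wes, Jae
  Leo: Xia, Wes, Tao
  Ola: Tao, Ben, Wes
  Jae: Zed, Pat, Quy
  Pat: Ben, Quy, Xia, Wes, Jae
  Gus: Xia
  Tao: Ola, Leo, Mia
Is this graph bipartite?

Quy-Jae-Pat-Quy is an odd cycle (length 3), and a bipartite graph can contain only even cycles.

No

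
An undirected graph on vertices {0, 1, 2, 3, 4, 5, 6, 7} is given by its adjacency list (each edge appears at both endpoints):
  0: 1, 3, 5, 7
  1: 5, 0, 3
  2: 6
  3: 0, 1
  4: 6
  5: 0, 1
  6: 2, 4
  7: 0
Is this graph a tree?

|V| = 8, |E| = 8.
It is not connected, so it is not a tree.

No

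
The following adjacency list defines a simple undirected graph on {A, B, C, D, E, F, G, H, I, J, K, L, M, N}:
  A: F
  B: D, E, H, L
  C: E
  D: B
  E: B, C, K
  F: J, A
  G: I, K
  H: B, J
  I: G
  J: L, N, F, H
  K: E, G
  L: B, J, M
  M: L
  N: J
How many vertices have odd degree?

8

Degrees: A:1, B:4, C:1, D:1, E:3, F:2, G:2, H:2, I:1, J:4, K:2, L:3, M:1, N:1
Odd-degree vertices: A, C, D, E, I, L, M, N.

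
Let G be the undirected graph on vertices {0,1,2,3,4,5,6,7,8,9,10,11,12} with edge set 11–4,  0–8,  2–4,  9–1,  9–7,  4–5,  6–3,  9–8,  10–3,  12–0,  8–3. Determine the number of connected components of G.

Component: {2, 4, 5, 11}
Component: {0, 1, 3, 6, 7, 8, 9, 10, 12}

2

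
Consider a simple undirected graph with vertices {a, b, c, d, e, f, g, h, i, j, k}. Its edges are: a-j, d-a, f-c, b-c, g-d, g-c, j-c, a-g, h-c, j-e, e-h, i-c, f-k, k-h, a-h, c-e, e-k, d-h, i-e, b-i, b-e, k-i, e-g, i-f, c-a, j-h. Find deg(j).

Neighbors of j: a, c, e, h.

4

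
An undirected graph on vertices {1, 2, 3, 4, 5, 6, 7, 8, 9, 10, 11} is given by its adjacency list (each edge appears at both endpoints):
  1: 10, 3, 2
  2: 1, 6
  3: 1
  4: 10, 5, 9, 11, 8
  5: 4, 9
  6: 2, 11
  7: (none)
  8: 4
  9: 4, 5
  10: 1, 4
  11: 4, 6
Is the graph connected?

Component: {7}
Component: {1, 2, 3, 4, 5, 6, 8, 9, 10, 11}
No edge joins these 2 groups, so the graph is disconnected.

No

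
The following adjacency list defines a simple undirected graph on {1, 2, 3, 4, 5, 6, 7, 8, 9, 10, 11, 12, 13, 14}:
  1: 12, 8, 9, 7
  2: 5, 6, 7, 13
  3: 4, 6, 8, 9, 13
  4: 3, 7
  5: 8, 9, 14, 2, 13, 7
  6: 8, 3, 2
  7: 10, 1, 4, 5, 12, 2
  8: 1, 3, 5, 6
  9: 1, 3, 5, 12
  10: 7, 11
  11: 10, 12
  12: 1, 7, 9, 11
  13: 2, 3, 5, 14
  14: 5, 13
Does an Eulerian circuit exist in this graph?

Degrees: 1:4, 2:4, 3:5, 4:2, 5:6, 6:3, 7:6, 8:4, 9:4, 10:2, 11:2, 12:4, 13:4, 14:2
3, 6 have odd degree; an Eulerian circuit needs every degree to be even, so none exists.

No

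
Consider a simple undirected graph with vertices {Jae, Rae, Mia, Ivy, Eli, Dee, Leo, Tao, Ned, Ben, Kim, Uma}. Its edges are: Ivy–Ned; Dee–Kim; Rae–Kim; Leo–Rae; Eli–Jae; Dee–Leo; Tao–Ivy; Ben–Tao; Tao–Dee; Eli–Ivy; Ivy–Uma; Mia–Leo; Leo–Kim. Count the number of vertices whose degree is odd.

Degrees: Jae:1, Rae:2, Mia:1, Ivy:4, Eli:2, Dee:3, Leo:4, Tao:3, Ned:1, Ben:1, Kim:3, Uma:1
Odd-degree vertices: Jae, Mia, Dee, Tao, Ned, Ben, Kim, Uma.

8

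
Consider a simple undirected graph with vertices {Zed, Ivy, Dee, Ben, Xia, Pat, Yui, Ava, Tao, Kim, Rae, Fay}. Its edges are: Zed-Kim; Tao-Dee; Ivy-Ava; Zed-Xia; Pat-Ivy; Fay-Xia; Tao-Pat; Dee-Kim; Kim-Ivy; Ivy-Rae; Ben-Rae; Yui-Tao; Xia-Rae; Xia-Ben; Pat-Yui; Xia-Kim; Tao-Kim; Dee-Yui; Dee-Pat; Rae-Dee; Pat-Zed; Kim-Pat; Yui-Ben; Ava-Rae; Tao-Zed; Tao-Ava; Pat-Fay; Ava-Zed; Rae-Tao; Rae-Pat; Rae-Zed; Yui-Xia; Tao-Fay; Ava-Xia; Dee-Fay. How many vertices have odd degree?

Degrees: Zed:6, Ivy:4, Dee:6, Ben:3, Xia:7, Pat:8, Yui:5, Ava:5, Tao:8, Kim:6, Rae:8, Fay:4
Odd-degree vertices: Ben, Xia, Yui, Ava.

4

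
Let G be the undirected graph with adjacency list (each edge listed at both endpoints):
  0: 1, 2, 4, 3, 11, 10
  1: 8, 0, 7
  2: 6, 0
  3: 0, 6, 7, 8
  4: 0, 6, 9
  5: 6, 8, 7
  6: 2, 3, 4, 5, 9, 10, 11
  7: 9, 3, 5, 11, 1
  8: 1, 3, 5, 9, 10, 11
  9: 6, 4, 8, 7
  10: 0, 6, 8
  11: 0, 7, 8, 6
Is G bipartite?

No

The cycle 6-4-9-6 has length 3, which is odd, so the graph is not bipartite.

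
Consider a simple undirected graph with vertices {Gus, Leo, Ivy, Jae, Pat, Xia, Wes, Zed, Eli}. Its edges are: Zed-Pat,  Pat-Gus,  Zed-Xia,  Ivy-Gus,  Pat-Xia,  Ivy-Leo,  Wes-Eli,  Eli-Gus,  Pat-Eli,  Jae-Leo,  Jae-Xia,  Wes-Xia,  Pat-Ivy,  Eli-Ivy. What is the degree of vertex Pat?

Neighbors of Pat: Gus, Ivy, Xia, Zed, Eli.

5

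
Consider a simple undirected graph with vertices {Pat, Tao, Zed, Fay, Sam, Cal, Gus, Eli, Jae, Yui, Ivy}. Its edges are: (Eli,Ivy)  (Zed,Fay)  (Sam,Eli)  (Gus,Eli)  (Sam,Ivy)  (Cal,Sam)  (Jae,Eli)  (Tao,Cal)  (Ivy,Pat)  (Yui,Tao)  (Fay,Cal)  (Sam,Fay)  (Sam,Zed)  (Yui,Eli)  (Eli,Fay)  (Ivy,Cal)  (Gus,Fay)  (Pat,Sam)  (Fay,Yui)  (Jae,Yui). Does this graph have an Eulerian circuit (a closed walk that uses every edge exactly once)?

Degrees: Pat:2, Tao:2, Zed:2, Fay:6, Sam:6, Cal:4, Gus:2, Eli:6, Jae:2, Yui:4, Ivy:4
Every vertex has even degree and the edges form a single connected piece, so an Eulerian circuit exists.

Yes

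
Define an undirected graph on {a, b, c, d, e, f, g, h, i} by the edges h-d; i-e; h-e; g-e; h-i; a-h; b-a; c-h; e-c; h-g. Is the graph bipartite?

No

h-e-i-h is an odd cycle (length 3), and a bipartite graph can contain only even cycles.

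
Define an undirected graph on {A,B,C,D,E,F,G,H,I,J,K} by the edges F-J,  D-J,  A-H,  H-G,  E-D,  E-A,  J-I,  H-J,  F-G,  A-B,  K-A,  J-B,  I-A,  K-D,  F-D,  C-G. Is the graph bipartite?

No

The cycle F-J-D-F has length 3, which is odd, so the graph is not bipartite.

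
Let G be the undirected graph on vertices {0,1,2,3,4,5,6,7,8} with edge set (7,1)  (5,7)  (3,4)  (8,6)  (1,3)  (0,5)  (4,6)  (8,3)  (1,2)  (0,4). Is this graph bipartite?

Yes

Partition the vertices as {1, 4, 5, 8} vs {0, 2, 3, 6, 7}. Each listed edge has one endpoint in each part, so the graph is bipartite.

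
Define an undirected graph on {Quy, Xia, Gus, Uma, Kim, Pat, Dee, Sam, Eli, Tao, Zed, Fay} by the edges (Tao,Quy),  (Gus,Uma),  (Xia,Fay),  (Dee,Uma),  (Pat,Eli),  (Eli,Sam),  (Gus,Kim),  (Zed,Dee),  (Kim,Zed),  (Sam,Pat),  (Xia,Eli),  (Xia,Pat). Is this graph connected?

Component: {Quy, Tao}
Component: {Xia, Pat, Sam, Eli, Fay}
Component: {Gus, Uma, Kim, Dee, Zed}
No edge joins these 3 groups, so the graph is disconnected.

No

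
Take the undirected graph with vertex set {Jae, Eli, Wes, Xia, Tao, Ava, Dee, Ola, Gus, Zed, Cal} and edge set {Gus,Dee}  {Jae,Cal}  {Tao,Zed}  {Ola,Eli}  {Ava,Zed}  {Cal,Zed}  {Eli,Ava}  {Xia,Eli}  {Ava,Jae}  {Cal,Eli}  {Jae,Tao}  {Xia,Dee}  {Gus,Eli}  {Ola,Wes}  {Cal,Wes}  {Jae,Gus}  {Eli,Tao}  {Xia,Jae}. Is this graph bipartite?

Yes

A valid 2-coloring puts {Xia, Tao, Ava, Ola, Gus, Cal} on one side and {Jae, Eli, Wes, Dee, Zed} on the other; every edge crosses between the two sides.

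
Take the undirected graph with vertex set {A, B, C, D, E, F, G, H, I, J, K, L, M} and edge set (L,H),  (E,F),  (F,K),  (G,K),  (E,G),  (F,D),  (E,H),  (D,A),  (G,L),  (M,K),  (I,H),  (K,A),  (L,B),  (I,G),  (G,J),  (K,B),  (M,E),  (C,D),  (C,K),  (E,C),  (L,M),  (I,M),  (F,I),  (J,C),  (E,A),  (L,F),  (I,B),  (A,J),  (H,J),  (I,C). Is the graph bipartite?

A valid 2-coloring puts {D, E, I, J, K, L} on one side and {A, B, C, F, G, H, M} on the other; every edge crosses between the two sides.

Yes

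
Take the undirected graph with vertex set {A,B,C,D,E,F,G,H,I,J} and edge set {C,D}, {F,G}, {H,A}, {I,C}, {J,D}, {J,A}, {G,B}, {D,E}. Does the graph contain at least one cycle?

No

|V| = 10, |E| = 8, number of components = 2.
A forest on 10 vertices with 2 components has exactly 8 edges, which matches — so no cycle.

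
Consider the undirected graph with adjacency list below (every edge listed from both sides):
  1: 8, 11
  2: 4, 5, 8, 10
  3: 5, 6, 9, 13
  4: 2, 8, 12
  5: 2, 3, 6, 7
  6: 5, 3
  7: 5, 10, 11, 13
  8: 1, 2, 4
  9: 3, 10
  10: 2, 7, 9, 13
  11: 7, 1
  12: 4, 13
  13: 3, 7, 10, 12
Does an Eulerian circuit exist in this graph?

No

Degrees: 1:2, 2:4, 3:4, 4:3, 5:4, 6:2, 7:4, 8:3, 9:2, 10:4, 11:2, 12:2, 13:4
4, 8 have odd degree; an Eulerian circuit needs every degree to be even, so none exists.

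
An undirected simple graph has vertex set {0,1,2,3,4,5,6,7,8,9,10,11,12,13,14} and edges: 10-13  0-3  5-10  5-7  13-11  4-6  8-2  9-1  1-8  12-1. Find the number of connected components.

5

Component: {14}
Component: {0, 3}
Component: {4, 6}
Component: {1, 2, 8, 9, 12}
Component: {5, 7, 10, 11, 13}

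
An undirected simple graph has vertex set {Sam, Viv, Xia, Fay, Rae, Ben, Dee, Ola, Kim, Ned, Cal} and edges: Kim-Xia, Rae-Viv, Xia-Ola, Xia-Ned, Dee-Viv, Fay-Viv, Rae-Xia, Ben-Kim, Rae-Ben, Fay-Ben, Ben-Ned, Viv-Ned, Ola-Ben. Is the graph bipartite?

A valid 2-coloring puts {Sam, Fay, Rae, Dee, Ola, Kim, Ned, Cal} on one side and {Viv, Xia, Ben} on the other; every edge crosses between the two sides.

Yes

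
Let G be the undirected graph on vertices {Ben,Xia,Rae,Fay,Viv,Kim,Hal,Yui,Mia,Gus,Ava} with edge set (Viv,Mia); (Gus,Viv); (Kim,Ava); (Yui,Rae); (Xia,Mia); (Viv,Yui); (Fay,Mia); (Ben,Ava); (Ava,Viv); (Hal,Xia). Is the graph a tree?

|V| = 11, |E| = 10.
It is connected with exactly 10 edges, hence acyclic — it is a tree.

Yes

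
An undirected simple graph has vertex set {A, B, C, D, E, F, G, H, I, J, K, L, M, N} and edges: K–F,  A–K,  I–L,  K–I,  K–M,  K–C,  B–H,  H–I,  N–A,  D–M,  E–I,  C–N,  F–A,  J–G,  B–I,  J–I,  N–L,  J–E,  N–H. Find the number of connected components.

1

Component: {A, B, C, D, E, F, G, H, I, J, K, L, M, N}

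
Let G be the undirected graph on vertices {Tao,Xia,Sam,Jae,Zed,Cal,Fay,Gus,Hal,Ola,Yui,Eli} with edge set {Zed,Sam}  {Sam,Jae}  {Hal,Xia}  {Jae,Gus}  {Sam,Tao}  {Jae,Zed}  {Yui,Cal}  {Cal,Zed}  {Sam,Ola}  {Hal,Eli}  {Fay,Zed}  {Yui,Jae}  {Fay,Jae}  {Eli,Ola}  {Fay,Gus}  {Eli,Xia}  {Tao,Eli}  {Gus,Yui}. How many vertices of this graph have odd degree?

4

Degrees: Tao:2, Xia:2, Sam:4, Jae:5, Zed:4, Cal:2, Fay:3, Gus:3, Hal:2, Ola:2, Yui:3, Eli:4
Odd-degree vertices: Jae, Fay, Gus, Yui.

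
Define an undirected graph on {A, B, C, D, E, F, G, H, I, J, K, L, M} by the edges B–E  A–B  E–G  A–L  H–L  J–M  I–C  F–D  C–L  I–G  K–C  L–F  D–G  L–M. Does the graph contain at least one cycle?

Yes

|V| = 13, |E| = 14, number of components = 1.
Since 14 > 13 - 1, a cycle must exist; for instance A-L-C-I-G-E-B-A.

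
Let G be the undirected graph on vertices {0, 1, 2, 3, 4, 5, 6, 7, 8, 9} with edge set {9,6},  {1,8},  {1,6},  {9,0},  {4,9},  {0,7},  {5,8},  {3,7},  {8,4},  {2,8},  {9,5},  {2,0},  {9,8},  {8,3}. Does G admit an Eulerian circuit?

No

Degrees: 0:3, 1:2, 2:2, 3:2, 4:2, 5:2, 6:2, 7:2, 8:6, 9:5
Vertices with odd degree: 0, 9. An Eulerian circuit requires all degrees even.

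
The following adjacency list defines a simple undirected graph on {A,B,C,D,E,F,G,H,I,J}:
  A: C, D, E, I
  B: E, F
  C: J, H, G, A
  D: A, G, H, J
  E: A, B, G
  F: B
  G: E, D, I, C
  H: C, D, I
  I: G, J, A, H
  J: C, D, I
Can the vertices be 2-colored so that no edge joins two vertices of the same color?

Partition the vertices as {C, D, E, F, I} vs {A, B, G, H, J}. Each listed edge has one endpoint in each part, so the graph is bipartite.

Yes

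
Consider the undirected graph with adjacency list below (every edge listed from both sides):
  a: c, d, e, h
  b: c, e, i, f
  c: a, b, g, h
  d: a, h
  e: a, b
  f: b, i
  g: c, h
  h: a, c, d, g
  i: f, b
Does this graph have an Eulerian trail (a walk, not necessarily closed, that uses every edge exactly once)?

Degrees: a:4, b:4, c:4, d:2, e:2, f:2, g:2, h:4, i:2
Odd-degree vertices: none (0 total).
With 0 odd-degree vertices and all edges in one connected piece, an Eulerian trail exists.

Yes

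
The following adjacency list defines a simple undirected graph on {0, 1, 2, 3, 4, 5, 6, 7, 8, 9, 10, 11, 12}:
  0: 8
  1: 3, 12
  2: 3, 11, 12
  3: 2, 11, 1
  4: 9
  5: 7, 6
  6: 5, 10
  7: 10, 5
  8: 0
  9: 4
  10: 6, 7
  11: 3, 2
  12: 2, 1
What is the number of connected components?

Component: {0, 8}
Component: {4, 9}
Component: {5, 6, 7, 10}
Component: {1, 2, 3, 11, 12}

4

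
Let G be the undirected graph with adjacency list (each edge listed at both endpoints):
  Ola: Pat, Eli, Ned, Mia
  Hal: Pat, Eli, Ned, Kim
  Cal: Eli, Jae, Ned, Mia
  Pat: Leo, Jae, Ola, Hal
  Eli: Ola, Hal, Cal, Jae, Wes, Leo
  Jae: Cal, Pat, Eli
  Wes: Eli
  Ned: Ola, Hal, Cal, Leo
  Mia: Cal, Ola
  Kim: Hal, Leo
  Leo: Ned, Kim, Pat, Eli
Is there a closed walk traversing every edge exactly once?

No

Degrees: Ola:4, Hal:4, Cal:4, Pat:4, Eli:6, Jae:3, Wes:1, Ned:4, Mia:2, Kim:2, Leo:4
Vertices with odd degree: Jae, Wes. An Eulerian circuit requires all degrees even.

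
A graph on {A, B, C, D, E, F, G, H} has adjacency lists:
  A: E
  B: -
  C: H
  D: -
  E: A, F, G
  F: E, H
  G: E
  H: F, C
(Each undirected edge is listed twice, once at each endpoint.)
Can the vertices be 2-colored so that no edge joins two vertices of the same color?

Yes

Color {B, D, E, H} black and {A, C, F, G} white. No edge joins two same-colored vertices, so the graph is bipartite.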